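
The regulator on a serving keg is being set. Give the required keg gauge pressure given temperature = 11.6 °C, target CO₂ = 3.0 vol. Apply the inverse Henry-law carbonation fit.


psi = vols/(0.01821 + 0.09011·e^(−0.04·T)) − 14.695
psi = 3.0/(0.01821 + 0.09011·e^(−0.04·11.6)) − 14.695

25.3756 psi


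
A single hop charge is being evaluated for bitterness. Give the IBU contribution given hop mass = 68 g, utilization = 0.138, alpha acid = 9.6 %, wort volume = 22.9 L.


IBU = (α/100)·mass·U·1000 / V
IBU = (9.6/100)·68·0.138·1000 / 22.9

39.3390 IBU


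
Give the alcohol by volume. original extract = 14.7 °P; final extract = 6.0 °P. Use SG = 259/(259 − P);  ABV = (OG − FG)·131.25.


OG = 259/(259 − 14.7) = 1.0602
FG = 259/(259 − 6.0) = 1.0237
ABV = (1.0602 − 1.0237)·131.25

4.7849 % ABV


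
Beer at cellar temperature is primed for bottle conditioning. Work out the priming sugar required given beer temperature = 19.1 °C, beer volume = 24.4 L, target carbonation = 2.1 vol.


residual = 14.695·(0.01821 + 0.09011·e^(−0.04·T));  sugar = (target − residual)·4.0·V
residual = 14.695·(0.01821 + 0.09011·e^(−0.04·19.1)) = 0.8844
sugar = (2.1 − 0.8844)·4.0·24.4

118.6433 g


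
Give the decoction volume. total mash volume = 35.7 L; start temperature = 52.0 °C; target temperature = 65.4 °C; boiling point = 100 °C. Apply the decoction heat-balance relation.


V_dec = V_total·(T_target − T_start)/(T_boil − T_start)
V_dec = 35.7·(65.4 − 52.0)/(100 − 52.0)

9.9663 L


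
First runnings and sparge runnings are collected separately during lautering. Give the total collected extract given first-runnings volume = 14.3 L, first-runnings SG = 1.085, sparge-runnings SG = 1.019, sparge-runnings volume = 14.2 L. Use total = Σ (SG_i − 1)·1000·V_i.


first = (1.085 − 1)·1000·14.3 = 1215.5000
sparge = (1.019 − 1)·1000·14.2 = 269.8000
total = 1215.5000 + 269.8000

1485.3000 gravity·L


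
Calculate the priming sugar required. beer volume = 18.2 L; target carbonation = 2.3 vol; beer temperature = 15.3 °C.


residual = 14.695·(0.01821 + 0.09011·e^(−0.04·T));  sugar = (target − residual)·4.0·V
residual = 14.695·(0.01821 + 0.09011·e^(−0.04·15.3)) = 0.9856
sugar = (2.3 − 0.9856)·4.0·18.2

95.6850 g


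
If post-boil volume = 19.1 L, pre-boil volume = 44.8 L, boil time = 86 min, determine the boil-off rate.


rate = (V_pre − V_post) / (t_min/60)
rate = (44.8 − 19.1) / (86/60)

17.9302 L/hr


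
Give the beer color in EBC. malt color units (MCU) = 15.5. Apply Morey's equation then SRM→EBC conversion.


SRM = 1.4922·MCU^0.6859;  EBC = SRM·1.97
SRM = 1.4922·15.5^0.6859 = 9.7786
EBC = 9.7786·1.97

19.2638 EBC


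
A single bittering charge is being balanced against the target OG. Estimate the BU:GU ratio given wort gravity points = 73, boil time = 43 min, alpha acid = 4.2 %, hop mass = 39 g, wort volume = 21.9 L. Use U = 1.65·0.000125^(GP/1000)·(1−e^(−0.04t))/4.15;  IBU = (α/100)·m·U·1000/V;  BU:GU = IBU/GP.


U = 1.65·0.000125^(73/1000)·(1−e^(−0.04·43))/4.15 = 0.1694
IBU = (4.2/100)·39·0.1694·1000/21.9 = 12.6674
BU:GU = 12.6674/73

0.1735


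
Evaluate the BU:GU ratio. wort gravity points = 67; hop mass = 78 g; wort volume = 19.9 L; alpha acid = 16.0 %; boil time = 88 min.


U = 1.65·0.000125^(GP/1000)·(1−e^(−0.04t))/4.15;  IBU = (α/100)·m·U·1000/V;  BU:GU = IBU/GP
U = 1.65·0.000125^(67/1000)·(1−e^(−0.04·88))/4.15 = 0.2113
IBU = (16.0/100)·78·0.2113·1000/19.9 = 132.5078
BU:GU = 132.5078/67

1.9777


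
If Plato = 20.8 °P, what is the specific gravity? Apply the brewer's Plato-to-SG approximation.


SG = 259/(259 − P)
SG = 259/(259 − 20.8)

1.0873


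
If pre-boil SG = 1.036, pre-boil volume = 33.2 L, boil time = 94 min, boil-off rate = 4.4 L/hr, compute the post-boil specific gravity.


V_post = V_pre − rate·(t/60);  SG_post = 1 + (SG_pre−1)·V_pre/V_post
V_post = 33.2 − 4.4·(94/60) = 26.3067
SG_post = 1 + (1.036 − 1)·33.2/26.3067

1.0454


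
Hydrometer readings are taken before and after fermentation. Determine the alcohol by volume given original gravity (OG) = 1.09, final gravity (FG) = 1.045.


ABV = (OG − FG) · 131.25
ABV = (1.09 − 1.045) · 131.25

5.9063 % ABV


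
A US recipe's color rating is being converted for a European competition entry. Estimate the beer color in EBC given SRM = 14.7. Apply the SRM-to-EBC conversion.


EBC = SRM · 1.97
EBC = 14.7 · 1.97

28.9590 EBC


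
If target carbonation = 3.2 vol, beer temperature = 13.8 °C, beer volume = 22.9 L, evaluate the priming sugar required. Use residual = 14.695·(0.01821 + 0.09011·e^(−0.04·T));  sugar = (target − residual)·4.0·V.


residual = 14.695·(0.01821 + 0.09011·e^(−0.04·13.8)) = 1.0300
sugar = (3.2 − 1.0300)·4.0·22.9

198.7677 g


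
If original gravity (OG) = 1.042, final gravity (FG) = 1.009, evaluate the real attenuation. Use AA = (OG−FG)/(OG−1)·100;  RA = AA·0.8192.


AA = (1.042 − 1.009)/(1.042 − 1)·100 = 78.5714
RA = 78.5714·0.8192

64.3657 %


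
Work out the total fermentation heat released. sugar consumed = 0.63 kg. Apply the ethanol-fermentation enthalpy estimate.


Q = m_sugar · 590 kJ/kg
Q = 0.63 · 590

371.7000 kJ


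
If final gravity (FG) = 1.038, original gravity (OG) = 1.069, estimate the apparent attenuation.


AA = (OG − FG)/(OG − 1) · 100
AA = (1.069 − 1.038)/(1.069 − 1) · 100

44.9275 %


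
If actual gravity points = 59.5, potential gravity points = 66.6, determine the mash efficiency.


efficiency = actual / potential × 100
efficiency = 59.5 / 66.6 × 100

89.3393 %


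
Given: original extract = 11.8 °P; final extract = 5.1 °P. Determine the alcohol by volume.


SG = 259/(259 − P);  ABV = (OG − FG)·131.25
OG = 259/(259 − 11.8) = 1.0477
FG = 259/(259 − 5.1) = 1.0201
ABV = (1.0477 − 1.0201)·131.25

3.6288 % ABV


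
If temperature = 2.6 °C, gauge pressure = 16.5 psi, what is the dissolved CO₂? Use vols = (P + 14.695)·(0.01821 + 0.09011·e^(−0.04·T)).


vols = (16.5 + 14.695)·(0.01821 + 0.09011·e^(−0.04·2.6))

3.1014 volumes


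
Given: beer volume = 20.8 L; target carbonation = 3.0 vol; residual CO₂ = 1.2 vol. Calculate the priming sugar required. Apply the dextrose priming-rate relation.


sugar = (target − residual)·4.0·V
sugar = (3.0 − 1.2)·4.0·20.8

149.7600 g


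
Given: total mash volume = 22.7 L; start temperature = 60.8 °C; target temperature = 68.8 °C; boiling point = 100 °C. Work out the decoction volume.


V_dec = V_total·(T_target − T_start)/(T_boil − T_start)
V_dec = 22.7·(68.8 − 60.8)/(100 − 60.8)

4.6327 L


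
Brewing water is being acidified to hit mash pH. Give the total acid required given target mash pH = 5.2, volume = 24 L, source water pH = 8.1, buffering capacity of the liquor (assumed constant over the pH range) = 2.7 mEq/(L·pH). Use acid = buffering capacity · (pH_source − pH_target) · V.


acid = 2.7 · (8.1 − 5.2) · 24

187.9200 mEq


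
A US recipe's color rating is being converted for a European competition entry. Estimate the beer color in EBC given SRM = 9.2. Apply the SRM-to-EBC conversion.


EBC = SRM · 1.97
EBC = 9.2 · 1.97

18.1240 EBC


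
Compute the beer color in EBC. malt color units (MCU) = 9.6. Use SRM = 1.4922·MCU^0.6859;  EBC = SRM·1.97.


SRM = 1.4922·9.6^0.6859 = 7.0399
EBC = 7.0399·1.97

13.8686 EBC


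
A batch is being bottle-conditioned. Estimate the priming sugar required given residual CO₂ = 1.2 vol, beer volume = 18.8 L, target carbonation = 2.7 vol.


sugar = (target − residual)·4.0·V
sugar = (2.7 − 1.2)·4.0·18.8

112.8000 g


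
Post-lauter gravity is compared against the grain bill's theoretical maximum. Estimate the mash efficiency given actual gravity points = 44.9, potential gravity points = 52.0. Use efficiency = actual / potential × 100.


efficiency = 44.9 / 52.0 × 100

86.3462 %


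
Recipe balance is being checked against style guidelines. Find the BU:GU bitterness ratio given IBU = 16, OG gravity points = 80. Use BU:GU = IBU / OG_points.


BU:GU = 16 / 80

0.2000


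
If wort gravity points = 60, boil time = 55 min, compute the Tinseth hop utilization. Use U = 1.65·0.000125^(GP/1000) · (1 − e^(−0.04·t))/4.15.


bigness = 1.65·0.000125^(60/1000) = 0.9623
boil_factor = (1 − e^(−0.04·55))/4.15 = 0.2143
U = 0.9623 · 0.2143

0.2062


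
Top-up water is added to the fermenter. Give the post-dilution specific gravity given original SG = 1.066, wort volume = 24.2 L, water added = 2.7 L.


SG_new = 1 + (SG_old − 1)·V_old/(V_old + V_water)
pts = (1.066 − 1)·1000·24.2/(24.2 + 2.7) = 59.3755
SG_new = 1 + 59.3755/1000

1.0594


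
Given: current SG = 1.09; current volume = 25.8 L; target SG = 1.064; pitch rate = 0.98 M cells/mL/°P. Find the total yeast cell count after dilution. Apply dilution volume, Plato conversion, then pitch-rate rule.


V_w = V·((SG_c−1)/(SG_t−1)−1);  °P = 259 − 259/SG_t;  cells = rate·(V+V_w)·°P
V_w = 25.8·((1.09−1)/(1.064−1)−1) = 10.4813
V_final = 25.8 + 10.4813 = 36.2812
°P = 259 − 259/1.064 = 15.5789
cells = 0.98·36.2812·15.5789

553.9192 billion cells


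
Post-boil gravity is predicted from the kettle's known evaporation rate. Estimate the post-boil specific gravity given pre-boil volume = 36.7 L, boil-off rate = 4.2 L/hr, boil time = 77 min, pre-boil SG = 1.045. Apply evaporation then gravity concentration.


V_post = V_pre − rate·(t/60);  SG_post = 1 + (SG_pre−1)·V_pre/V_post
V_post = 36.7 − 4.2·(77/60) = 31.3100
SG_post = 1 + (1.045 − 1)·36.7/31.3100

1.0527


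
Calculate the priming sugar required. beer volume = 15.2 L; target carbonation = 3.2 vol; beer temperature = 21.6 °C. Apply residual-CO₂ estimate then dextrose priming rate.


residual = 14.695·(0.01821 + 0.09011·e^(−0.04·T));  sugar = (target − residual)·4.0·V
residual = 14.695·(0.01821 + 0.09011·e^(−0.04·21.6)) = 0.8257
sugar = (3.2 − 0.8257)·4.0·15.2

144.3577 g


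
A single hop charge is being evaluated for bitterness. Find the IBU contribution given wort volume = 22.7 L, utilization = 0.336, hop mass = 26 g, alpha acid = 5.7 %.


IBU = (α/100)·mass·U·1000 / V
IBU = (5.7/100)·26·0.336·1000 / 22.7

21.9362 IBU


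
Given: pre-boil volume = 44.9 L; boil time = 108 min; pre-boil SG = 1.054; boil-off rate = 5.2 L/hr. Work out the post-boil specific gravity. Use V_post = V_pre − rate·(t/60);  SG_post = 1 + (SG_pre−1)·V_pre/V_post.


V_post = 44.9 − 5.2·(108/60) = 35.5400
SG_post = 1 + (1.054 − 1)·44.9/35.5400

1.0682


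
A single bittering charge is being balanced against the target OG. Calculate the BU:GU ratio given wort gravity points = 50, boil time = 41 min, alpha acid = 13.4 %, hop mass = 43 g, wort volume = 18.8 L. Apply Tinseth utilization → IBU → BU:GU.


U = 1.65·0.000125^(GP/1000)·(1−e^(−0.04t))/4.15;  IBU = (α/100)·m·U·1000/V;  BU:GU = IBU/GP
U = 1.65·0.000125^(50/1000)·(1−e^(−0.04·41))/4.15 = 0.2045
IBU = (13.4/100)·43·0.2045·1000/18.8 = 62.6675
BU:GU = 62.6675/50

1.2534


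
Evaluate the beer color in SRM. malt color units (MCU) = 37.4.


SRM = 1.4922 · MCU^0.6859
SRM = 1.4922 · 37.4^0.6859

17.8920 SRM


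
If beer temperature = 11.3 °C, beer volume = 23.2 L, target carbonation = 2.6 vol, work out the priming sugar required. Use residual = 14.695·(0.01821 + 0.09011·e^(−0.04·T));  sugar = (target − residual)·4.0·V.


residual = 14.695·(0.01821 + 0.09011·e^(−0.04·11.3)) = 1.1102
sugar = (2.6 − 1.1102)·4.0·23.2

138.2502 g


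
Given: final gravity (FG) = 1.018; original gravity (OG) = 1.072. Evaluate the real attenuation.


AA = (OG−FG)/(OG−1)·100;  RA = AA·0.8192
AA = (1.072 − 1.018)/(1.072 − 1)·100 = 75.0000
RA = 75.0000·0.8192

61.4400 %


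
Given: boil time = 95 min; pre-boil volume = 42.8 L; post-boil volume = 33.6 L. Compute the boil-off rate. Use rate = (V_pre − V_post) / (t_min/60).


rate = (42.8 − 33.6) / (95/60)

5.8105 L/hr


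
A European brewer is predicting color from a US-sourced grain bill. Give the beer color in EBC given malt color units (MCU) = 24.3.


SRM = 1.4922·MCU^0.6859;  EBC = SRM·1.97
SRM = 1.4922·24.3^0.6859 = 13.3111
EBC = 13.3111·1.97

26.2229 EBC


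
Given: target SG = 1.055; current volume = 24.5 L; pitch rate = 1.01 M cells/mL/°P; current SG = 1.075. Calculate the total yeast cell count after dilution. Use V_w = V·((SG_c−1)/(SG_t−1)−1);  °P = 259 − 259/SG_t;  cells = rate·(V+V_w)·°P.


V_w = 24.5·((1.075−1)/(1.055−1)−1) = 8.9091
V_final = 24.5 + 8.9091 = 33.4091
°P = 259 − 259/1.055 = 13.5024
cells = 1.01·33.4091·13.5024

455.6129 billion cells


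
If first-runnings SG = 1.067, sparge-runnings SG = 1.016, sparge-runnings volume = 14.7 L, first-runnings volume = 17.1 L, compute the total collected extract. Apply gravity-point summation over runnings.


total = Σ (SG_i − 1)·1000·V_i
first = (1.067 − 1)·1000·17.1 = 1145.7000
sparge = (1.016 − 1)·1000·14.7 = 235.2000
total = 1145.7000 + 235.2000

1380.9000 gravity·L


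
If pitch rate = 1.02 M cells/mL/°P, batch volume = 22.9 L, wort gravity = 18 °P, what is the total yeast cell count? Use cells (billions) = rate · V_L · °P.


cells = 1.02 · 22.9 · 18

420.4440 billion cells


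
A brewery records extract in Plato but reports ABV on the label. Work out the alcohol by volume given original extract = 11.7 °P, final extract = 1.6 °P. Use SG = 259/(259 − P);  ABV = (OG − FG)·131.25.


OG = 259/(259 − 11.7) = 1.0473
FG = 259/(259 − 1.6) = 1.0062
ABV = (1.0473 − 1.0062)·131.25

5.3937 % ABV


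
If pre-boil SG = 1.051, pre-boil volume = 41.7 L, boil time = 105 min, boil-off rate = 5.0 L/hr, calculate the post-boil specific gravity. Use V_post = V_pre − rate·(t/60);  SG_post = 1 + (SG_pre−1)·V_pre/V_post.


V_post = 41.7 − 5.0·(105/60) = 32.9500
SG_post = 1 + (1.051 − 1)·41.7/32.9500

1.0645


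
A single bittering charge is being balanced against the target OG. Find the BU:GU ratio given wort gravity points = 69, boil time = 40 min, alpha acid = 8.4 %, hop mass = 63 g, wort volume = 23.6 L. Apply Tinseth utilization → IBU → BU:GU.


U = 1.65·0.000125^(GP/1000)·(1−e^(−0.04t))/4.15;  IBU = (α/100)·m·U·1000/V;  BU:GU = IBU/GP
U = 1.65·0.000125^(69/1000)·(1−e^(−0.04·40))/4.15 = 0.1707
IBU = (8.4/100)·63·0.1707·1000/23.6 = 38.2728
BU:GU = 38.2728/69

0.5547


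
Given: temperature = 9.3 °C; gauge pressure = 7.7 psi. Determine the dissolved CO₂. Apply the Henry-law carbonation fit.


vols = (P + 14.695)·(0.01821 + 0.09011·e^(−0.04·T))
vols = (7.7 + 14.695)·(0.01821 + 0.09011·e^(−0.04·9.3))

1.7989 volumes


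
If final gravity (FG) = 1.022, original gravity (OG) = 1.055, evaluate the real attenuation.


AA = (OG−FG)/(OG−1)·100;  RA = AA·0.8192
AA = (1.055 − 1.022)/(1.055 − 1)·100 = 60.0000
RA = 60.0000·0.8192

49.1520 %


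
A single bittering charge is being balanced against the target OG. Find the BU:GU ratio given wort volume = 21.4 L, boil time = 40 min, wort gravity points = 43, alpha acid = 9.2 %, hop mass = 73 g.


U = 1.65·0.000125^(GP/1000)·(1−e^(−0.04t))/4.15;  IBU = (α/100)·m·U·1000/V;  BU:GU = IBU/GP
U = 1.65·0.000125^(43/1000)·(1−e^(−0.04·40))/4.15 = 0.2156
IBU = (9.2/100)·73·0.2156·1000/21.4 = 67.6642
BU:GU = 67.6642/43

1.5736


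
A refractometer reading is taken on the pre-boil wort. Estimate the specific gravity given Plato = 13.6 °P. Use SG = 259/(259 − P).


SG = 259/(259 − 13.6)

1.0554


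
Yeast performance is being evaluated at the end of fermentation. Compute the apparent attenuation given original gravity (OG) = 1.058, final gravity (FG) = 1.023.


AA = (OG − FG)/(OG − 1) · 100
AA = (1.058 − 1.023)/(1.058 − 1) · 100

60.3448 %


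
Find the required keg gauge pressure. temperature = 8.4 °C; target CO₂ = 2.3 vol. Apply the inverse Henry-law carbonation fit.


psi = vols/(0.01821 + 0.09011·e^(−0.04·T)) − 14.695
psi = 2.3/(0.01821 + 0.09011·e^(−0.04·8.4)) − 14.695

13.1485 psi


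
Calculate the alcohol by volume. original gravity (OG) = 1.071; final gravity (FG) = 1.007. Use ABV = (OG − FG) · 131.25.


ABV = (1.071 − 1.007) · 131.25

8.4000 % ABV


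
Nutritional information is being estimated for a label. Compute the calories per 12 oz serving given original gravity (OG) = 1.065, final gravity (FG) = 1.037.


ABW = (OG−FG)·131.25·0.79/FG;  °P = 259 − 259/SG (for OG→OE and FG→AE);  RE = 0.1808·OE + 0.8192·AE;  Cal = (6.9·ABW + 4·(RE−0.1))·FG·3.55
ABW = (1.065 − 1.037)·131.25·0.79/1.037 = 2.7997
OE = 259 − 259/1.065 = 15.8075 °P
AE = 259 − 259/1.037 = 9.2411 °P
RE = 0.1808·15.8075 + 0.8192·9.2411 = 10.4283 °P
Cal = (6.9·2.7997 + 4·(10.4283−0.1))·1.037·3.55

223.2033 kcal


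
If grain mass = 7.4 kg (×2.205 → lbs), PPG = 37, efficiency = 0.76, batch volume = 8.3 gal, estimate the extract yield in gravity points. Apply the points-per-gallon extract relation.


points = lbs × PPG × eff / vol
lbs = 7.4 × 2.205 = 16.3170
points = 16.3170 × 37 × 0.76 / 8.3

55.2812 points


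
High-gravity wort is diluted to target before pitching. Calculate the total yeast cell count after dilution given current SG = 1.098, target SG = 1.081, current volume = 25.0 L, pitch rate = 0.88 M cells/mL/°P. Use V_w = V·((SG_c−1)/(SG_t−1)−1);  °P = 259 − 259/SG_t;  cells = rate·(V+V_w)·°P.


V_w = 25.0·((1.098−1)/(1.081−1)−1) = 5.2469
V_final = 25.0 + 5.2469 = 30.2469
°P = 259 − 259/1.081 = 19.4070
cells = 0.88·30.2469·19.4070

516.5624 billion cells


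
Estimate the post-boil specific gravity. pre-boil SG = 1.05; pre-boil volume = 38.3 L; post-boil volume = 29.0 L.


SG_post = 1 + (SG_pre − 1)·V_pre/V_post
pts_pre = (1.05 − 1)·1000 = 50.0000
pts_post = 50.0000·38.3/29.0 = 66.0345
SG_post = 1 + 66.0345/1000

1.0660


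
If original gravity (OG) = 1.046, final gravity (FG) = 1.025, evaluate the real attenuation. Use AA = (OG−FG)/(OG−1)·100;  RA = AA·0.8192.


AA = (1.046 − 1.025)/(1.046 − 1)·100 = 45.6522
RA = 45.6522·0.8192

37.3983 %


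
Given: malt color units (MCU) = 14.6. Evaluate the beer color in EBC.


SRM = 1.4922·MCU^0.6859;  EBC = SRM·1.97
SRM = 1.4922·14.6^0.6859 = 9.3855
EBC = 9.3855·1.97

18.4894 EBC


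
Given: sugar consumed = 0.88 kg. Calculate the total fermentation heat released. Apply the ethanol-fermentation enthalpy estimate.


Q = m_sugar · 590 kJ/kg
Q = 0.88 · 590

519.2000 kJ


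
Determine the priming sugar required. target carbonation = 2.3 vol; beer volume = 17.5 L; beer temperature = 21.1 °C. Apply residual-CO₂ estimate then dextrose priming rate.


residual = 14.695·(0.01821 + 0.09011·e^(−0.04·T));  sugar = (target − residual)·4.0·V
residual = 14.695·(0.01821 + 0.09011·e^(−0.04·21.1)) = 0.8370
sugar = (2.3 − 0.8370)·4.0·17.5

102.4121 g


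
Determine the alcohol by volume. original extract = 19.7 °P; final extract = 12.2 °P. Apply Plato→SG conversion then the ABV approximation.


SG = 259/(259 − P);  ABV = (OG − FG)·131.25
OG = 259/(259 − 19.7) = 1.0823
FG = 259/(259 − 12.2) = 1.0494
ABV = (1.0823 − 1.0494)·131.25

4.3169 % ABV


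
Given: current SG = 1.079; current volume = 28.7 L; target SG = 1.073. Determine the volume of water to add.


V_water = V·((SG_curr − 1)/(SG_target − 1) − 1)
V_water = 28.7·((1.079 − 1)/(1.073 − 1) − 1)

2.3589 L


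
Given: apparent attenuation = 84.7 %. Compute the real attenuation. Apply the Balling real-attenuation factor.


RA = AA · 0.8192
RA = 84.7 · 0.8192

69.3862 %


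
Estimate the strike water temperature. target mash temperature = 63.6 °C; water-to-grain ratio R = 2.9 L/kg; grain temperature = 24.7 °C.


T_strike = (0.41/R)·(T_mash − T_grain) + T_mash
T_strike = (0.41/2.9)·(63.6 − 24.7) + 63.6

69.0997 °C


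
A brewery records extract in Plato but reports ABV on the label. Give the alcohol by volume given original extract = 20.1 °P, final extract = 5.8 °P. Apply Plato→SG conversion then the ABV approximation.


SG = 259/(259 − P);  ABV = (OG − FG)·131.25
OG = 259/(259 − 20.1) = 1.0841
FG = 259/(259 − 5.8) = 1.0229
ABV = (1.0841 − 1.0229)·131.25

8.0363 % ABV


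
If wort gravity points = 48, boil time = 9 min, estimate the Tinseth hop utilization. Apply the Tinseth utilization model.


U = 1.65·0.000125^(GP/1000) · (1 − e^(−0.04·t))/4.15
bigness = 1.65·0.000125^(48/1000) = 1.0719
boil_factor = (1 − e^(−0.04·9))/4.15 = 0.0728
U = 1.0719 · 0.0728

0.0781


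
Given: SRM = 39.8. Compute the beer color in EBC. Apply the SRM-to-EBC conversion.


EBC = SRM · 1.97
EBC = 39.8 · 1.97

78.4060 EBC


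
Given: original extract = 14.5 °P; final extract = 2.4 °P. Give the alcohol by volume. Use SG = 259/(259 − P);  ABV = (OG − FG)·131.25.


OG = 259/(259 − 14.5) = 1.0593
FG = 259/(259 − 2.4) = 1.0094
ABV = (1.0593 − 1.0094)·131.25

6.5562 % ABV


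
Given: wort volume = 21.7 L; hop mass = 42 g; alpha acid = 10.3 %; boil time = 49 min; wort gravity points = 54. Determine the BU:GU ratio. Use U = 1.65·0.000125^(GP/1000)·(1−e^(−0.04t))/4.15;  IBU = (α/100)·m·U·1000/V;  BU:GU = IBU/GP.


U = 1.65·0.000125^(54/1000)·(1−e^(−0.04·49))/4.15 = 0.2102
IBU = (10.3/100)·42·0.2102·1000/21.7 = 41.9141
BU:GU = 41.9141/54

0.7762


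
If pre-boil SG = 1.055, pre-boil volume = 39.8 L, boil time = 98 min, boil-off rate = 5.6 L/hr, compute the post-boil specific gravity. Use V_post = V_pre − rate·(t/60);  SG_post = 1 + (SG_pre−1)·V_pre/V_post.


V_post = 39.8 − 5.6·(98/60) = 30.6533
SG_post = 1 + (1.055 − 1)·39.8/30.6533

1.0714


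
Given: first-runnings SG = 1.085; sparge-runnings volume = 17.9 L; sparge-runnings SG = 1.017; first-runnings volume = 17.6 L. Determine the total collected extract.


total = Σ (SG_i − 1)·1000·V_i
first = (1.085 − 1)·1000·17.6 = 1496.0000
sparge = (1.017 − 1)·1000·17.9 = 304.3000
total = 1496.0000 + 304.3000

1800.3000 gravity·L


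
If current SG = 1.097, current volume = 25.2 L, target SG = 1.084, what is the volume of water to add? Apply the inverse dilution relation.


V_water = V·((SG_curr − 1)/(SG_target − 1) − 1)
V_water = 25.2·((1.097 − 1)/(1.084 − 1) − 1)

3.9000 L


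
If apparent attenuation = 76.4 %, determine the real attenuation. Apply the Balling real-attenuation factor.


RA = AA · 0.8192
RA = 76.4 · 0.8192

62.5869 %


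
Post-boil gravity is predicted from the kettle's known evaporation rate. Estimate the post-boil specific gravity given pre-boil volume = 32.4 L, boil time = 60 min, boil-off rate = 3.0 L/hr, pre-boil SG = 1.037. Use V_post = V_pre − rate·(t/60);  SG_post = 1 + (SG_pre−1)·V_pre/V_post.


V_post = 32.4 − 3.0·(60/60) = 29.4000
SG_post = 1 + (1.037 − 1)·32.4/29.4000

1.0408


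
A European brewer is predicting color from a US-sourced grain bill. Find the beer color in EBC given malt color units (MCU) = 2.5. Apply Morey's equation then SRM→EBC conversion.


SRM = 1.4922·MCU^0.6859;  EBC = SRM·1.97
SRM = 1.4922·2.5^0.6859 = 2.7975
EBC = 2.7975·1.97

5.5111 EBC


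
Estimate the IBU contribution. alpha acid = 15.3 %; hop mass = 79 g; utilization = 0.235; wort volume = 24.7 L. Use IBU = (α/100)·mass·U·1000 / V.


IBU = (15.3/100)·79·0.235·1000 / 24.7

114.9978 IBU


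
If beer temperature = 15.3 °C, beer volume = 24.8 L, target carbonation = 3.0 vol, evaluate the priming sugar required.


residual = 14.695·(0.01821 + 0.09011·e^(−0.04·T));  sugar = (target − residual)·4.0·V
residual = 14.695·(0.01821 + 0.09011·e^(−0.04·15.3)) = 0.9856
sugar = (3.0 − 0.9856)·4.0·24.8

199.8240 g


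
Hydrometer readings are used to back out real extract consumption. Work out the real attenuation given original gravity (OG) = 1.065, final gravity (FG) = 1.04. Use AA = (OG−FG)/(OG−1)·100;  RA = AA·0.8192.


AA = (1.065 − 1.04)/(1.065 − 1)·100 = 38.4615
RA = 38.4615·0.8192

31.5077 %


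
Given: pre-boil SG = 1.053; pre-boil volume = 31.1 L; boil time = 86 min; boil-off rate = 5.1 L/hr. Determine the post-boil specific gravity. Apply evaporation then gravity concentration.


V_post = V_pre − rate·(t/60);  SG_post = 1 + (SG_pre−1)·V_pre/V_post
V_post = 31.1 − 5.1·(86/60) = 23.7900
SG_post = 1 + (1.053 − 1)·31.1/23.7900

1.0693


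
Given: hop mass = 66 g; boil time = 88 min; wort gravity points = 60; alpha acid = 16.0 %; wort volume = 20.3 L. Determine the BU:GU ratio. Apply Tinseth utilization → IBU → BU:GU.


U = 1.65·0.000125^(GP/1000)·(1−e^(−0.04t))/4.15;  IBU = (α/100)·m·U·1000/V;  BU:GU = IBU/GP
U = 1.65·0.000125^(60/1000)·(1−e^(−0.04·88))/4.15 = 0.2250
IBU = (16.0/100)·66·0.2250·1000/20.3 = 117.0494
BU:GU = 117.0494/60

1.9508


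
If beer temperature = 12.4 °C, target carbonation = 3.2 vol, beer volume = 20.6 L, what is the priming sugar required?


residual = 14.695·(0.01821 + 0.09011·e^(−0.04·T));  sugar = (target − residual)·4.0·V
residual = 14.695·(0.01821 + 0.09011·e^(−0.04·12.4)) = 1.0740
sugar = (3.2 − 1.0740)·4.0·20.6

175.1855 g


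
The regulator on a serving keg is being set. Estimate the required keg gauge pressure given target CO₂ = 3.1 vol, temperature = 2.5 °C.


psi = vols/(0.01821 + 0.09011·e^(−0.04·T)) − 14.695
psi = 3.1/(0.01821 + 0.09011·e^(−0.04·2.5)) − 14.695

16.3843 psi


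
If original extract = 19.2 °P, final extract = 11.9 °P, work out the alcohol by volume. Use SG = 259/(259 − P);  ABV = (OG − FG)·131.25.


OG = 259/(259 − 19.2) = 1.0801
FG = 259/(259 − 11.9) = 1.0482
ABV = (1.0801 − 1.0482)·131.25

4.1879 % ABV


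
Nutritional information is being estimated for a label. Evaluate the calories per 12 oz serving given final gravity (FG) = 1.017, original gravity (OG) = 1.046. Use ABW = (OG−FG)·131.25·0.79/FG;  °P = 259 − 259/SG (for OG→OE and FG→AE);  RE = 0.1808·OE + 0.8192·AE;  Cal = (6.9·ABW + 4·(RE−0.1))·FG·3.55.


ABW = (1.046 − 1.017)·131.25·0.79/1.017 = 2.9567
OE = 259 − 259/1.046 = 11.3901 °P
AE = 259 − 259/1.017 = 4.3294 °P
RE = 0.1808·11.3901 + 0.8192·4.3294 = 5.6060 °P
Cal = (6.9·2.9567 + 4·(5.6060−0.1))·1.017·3.55

153.1688 kcal


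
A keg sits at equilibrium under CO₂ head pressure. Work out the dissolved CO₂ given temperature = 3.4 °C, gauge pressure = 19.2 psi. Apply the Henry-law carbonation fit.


vols = (P + 14.695)·(0.01821 + 0.09011·e^(−0.04·T))
vols = (19.2 + 14.695)·(0.01821 + 0.09011·e^(−0.04·3.4))

3.2831 volumes


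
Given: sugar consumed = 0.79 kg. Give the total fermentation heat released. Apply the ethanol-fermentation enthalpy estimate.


Q = m_sugar · 590 kJ/kg
Q = 0.79 · 590

466.1000 kJ


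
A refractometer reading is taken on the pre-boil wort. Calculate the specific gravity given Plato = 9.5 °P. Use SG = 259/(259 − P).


SG = 259/(259 − 9.5)

1.0381


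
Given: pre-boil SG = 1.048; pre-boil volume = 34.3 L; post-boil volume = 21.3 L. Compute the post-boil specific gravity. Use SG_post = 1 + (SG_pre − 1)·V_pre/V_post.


pts_pre = (1.048 − 1)·1000 = 48.0000
pts_post = 48.0000·34.3/21.3 = 77.2958
SG_post = 1 + 77.2958/1000

1.0773


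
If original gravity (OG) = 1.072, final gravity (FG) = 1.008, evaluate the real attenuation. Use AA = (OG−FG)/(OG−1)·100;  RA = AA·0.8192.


AA = (1.072 − 1.008)/(1.072 − 1)·100 = 88.8889
RA = 88.8889·0.8192

72.8178 %


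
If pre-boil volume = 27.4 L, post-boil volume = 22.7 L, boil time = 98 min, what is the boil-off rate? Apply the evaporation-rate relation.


rate = (V_pre − V_post) / (t_min/60)
rate = (27.4 − 22.7) / (98/60)

2.8776 L/hr


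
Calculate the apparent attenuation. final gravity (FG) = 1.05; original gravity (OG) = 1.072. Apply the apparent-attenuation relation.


AA = (OG − FG)/(OG − 1) · 100
AA = (1.072 − 1.05)/(1.072 − 1) · 100

30.5556 %


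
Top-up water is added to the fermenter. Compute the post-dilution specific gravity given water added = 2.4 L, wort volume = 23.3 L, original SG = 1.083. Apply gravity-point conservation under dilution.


SG_new = 1 + (SG_old − 1)·V_old/(V_old + V_water)
pts = (1.083 − 1)·1000·23.3/(23.3 + 2.4) = 75.2490
SG_new = 1 + 75.2490/1000

1.0752


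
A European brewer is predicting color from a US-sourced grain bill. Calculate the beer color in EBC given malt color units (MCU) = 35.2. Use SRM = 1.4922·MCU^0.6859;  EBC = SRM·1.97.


SRM = 1.4922·35.2^0.6859 = 17.1633
EBC = 17.1633·1.97

33.8117 EBC


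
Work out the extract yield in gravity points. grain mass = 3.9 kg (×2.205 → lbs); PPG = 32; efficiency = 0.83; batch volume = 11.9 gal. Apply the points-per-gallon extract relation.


points = lbs × PPG × eff / vol
lbs = 3.9 × 2.205 = 8.5995
points = 8.5995 × 32 × 0.83 / 11.9

19.1935 points


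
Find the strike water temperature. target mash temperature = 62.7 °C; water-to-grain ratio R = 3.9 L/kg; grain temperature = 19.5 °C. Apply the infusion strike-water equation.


T_strike = (0.41/R)·(T_mash − T_grain) + T_mash
T_strike = (0.41/3.9)·(62.7 − 19.5) + 62.7

67.2415 °C


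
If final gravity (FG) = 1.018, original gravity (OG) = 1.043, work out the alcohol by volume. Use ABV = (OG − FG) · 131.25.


ABV = (1.043 − 1.018) · 131.25

3.2812 % ABV


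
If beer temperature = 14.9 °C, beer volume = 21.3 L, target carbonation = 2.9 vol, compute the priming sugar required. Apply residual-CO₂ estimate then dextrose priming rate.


residual = 14.695·(0.01821 + 0.09011·e^(−0.04·T));  sugar = (target − residual)·4.0·V
residual = 14.695·(0.01821 + 0.09011·e^(−0.04·14.9)) = 0.9972
sugar = (2.9 − 0.9972)·4.0·21.3

162.1163 g


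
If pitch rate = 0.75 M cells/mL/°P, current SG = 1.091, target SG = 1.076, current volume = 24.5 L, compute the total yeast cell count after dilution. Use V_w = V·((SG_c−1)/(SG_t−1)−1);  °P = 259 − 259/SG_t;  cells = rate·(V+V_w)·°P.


V_w = 24.5·((1.091−1)/(1.076−1)−1) = 4.8355
V_final = 24.5 + 4.8355 = 29.3355
°P = 259 − 259/1.076 = 18.2937
cells = 0.75·29.3355·18.2937

402.4911 billion cells


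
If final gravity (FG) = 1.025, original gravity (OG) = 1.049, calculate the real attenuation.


AA = (OG−FG)/(OG−1)·100;  RA = AA·0.8192
AA = (1.049 − 1.025)/(1.049 − 1)·100 = 48.9796
RA = 48.9796·0.8192

40.1241 %


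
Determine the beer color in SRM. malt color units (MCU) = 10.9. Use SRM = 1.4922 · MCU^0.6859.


SRM = 1.4922 · 10.9^0.6859

7.6806 SRM


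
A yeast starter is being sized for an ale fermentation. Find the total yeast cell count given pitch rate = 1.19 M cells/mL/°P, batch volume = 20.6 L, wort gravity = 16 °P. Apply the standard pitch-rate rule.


cells (billions) = rate · V_L · °P
cells = 1.19 · 20.6 · 16

392.2240 billion cells


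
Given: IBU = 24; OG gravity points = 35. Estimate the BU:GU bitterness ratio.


BU:GU = IBU / OG_points
BU:GU = 24 / 35

0.6857


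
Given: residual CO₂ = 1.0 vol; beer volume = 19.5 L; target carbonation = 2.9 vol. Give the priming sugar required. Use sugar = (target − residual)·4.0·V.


sugar = (2.9 − 1.0)·4.0·19.5

148.2000 g


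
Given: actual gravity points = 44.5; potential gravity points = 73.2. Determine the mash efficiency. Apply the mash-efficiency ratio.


efficiency = actual / potential × 100
efficiency = 44.5 / 73.2 × 100

60.7923 %


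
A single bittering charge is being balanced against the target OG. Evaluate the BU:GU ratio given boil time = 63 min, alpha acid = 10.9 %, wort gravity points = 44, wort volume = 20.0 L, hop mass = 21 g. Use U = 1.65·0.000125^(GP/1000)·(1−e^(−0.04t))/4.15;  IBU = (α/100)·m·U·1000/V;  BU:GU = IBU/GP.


U = 1.65·0.000125^(44/1000)·(1−e^(−0.04·63))/4.15 = 0.2462
IBU = (10.9/100)·21·0.2462·1000/20.0 = 28.1765
BU:GU = 28.1765/44

0.6404


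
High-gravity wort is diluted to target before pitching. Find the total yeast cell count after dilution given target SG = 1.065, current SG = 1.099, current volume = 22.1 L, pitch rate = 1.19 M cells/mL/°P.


V_w = V·((SG_c−1)/(SG_t−1)−1);  °P = 259 − 259/SG_t;  cells = rate·(V+V_w)·°P
V_w = 22.1·((1.099−1)/(1.065−1)−1) = 11.5600
V_final = 22.1 + 11.5600 = 33.6600
°P = 259 − 259/1.065 = 15.8075
cells = 1.19·33.6600·15.8075

633.1762 billion cells


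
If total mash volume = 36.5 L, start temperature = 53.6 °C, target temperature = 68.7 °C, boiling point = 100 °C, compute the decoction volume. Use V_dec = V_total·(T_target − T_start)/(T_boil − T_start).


V_dec = 36.5·(68.7 − 53.6)/(100 − 53.6)

11.8782 L


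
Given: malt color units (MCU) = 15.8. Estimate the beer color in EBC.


SRM = 1.4922·MCU^0.6859;  EBC = SRM·1.97
SRM = 1.4922·15.8^0.6859 = 9.9080
EBC = 9.9080·1.97

19.5188 EBC


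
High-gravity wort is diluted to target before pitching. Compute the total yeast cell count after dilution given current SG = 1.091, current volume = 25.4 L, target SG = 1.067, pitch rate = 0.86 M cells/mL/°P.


V_w = V·((SG_c−1)/(SG_t−1)−1);  °P = 259 − 259/SG_t;  cells = rate·(V+V_w)·°P
V_w = 25.4·((1.091−1)/(1.067−1)−1) = 9.0985
V_final = 25.4 + 9.0985 = 34.4985
°P = 259 − 259/1.067 = 16.2634
cells = 0.86·34.4985·16.2634

482.5129 billion cells


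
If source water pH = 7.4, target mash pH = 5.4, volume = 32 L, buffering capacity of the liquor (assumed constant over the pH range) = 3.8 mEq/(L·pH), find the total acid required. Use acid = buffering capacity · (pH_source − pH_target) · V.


acid = 3.8 · (7.4 − 5.4) · 32

243.2000 mEq


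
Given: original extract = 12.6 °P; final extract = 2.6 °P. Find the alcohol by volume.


SG = 259/(259 − P);  ABV = (OG − FG)·131.25
OG = 259/(259 − 12.6) = 1.0511
FG = 259/(259 − 2.6) = 1.0101
ABV = (1.0511 − 1.0101)·131.25

5.3807 % ABV


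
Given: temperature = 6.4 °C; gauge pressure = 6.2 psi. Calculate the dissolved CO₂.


vols = (P + 14.695)·(0.01821 + 0.09011·e^(−0.04·T))
vols = (6.2 + 14.695)·(0.01821 + 0.09011·e^(−0.04·6.4))

1.8381 volumes


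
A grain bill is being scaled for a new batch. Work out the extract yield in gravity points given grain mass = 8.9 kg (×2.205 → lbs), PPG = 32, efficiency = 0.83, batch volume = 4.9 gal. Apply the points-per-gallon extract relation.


points = lbs × PPG × eff / vol
lbs = 8.9 × 2.205 = 19.6245
points = 19.6245 × 32 × 0.83 / 4.9

106.3728 points


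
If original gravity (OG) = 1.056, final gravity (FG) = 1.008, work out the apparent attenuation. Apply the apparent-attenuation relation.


AA = (OG − FG)/(OG − 1) · 100
AA = (1.056 − 1.008)/(1.056 − 1) · 100

85.7143 %


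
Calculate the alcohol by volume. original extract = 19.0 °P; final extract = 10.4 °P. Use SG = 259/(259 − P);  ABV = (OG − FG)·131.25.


OG = 259/(259 − 19.0) = 1.0792
FG = 259/(259 − 10.4) = 1.0418
ABV = (1.0792 − 1.0418)·131.25

4.8999 % ABV


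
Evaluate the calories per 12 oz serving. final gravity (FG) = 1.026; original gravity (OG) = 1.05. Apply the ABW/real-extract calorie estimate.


ABW = (OG−FG)·131.25·0.79/FG;  °P = 259 − 259/SG (for OG→OE and FG→AE);  RE = 0.1808·OE + 0.8192·AE;  Cal = (6.9·ABW + 4·(RE−0.1))·FG·3.55
ABW = (1.05 − 1.026)·131.25·0.79/1.026 = 2.4254
OE = 259 − 259/1.05 = 12.3333 °P
AE = 259 − 259/1.026 = 6.5634 °P
RE = 0.1808·12.3333 + 0.8192·6.5634 = 7.6066 °P
Cal = (6.9·2.4254 + 4·(7.6066−0.1))·1.026·3.55

170.3205 kcal


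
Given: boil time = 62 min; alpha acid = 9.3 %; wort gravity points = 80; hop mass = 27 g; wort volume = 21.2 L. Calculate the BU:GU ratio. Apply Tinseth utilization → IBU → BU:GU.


U = 1.65·0.000125^(GP/1000)·(1−e^(−0.04t))/4.15;  IBU = (α/100)·m·U·1000/V;  BU:GU = IBU/GP
U = 1.65·0.000125^(80/1000)·(1−e^(−0.04·62))/4.15 = 0.1775
IBU = (9.3/100)·27·0.1775·1000/21.2 = 21.0241
BU:GU = 21.0241/80

0.2628


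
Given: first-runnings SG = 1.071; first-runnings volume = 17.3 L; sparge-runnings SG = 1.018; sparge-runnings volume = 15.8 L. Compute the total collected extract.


total = Σ (SG_i − 1)·1000·V_i
first = (1.071 − 1)·1000·17.3 = 1228.3000
sparge = (1.018 − 1)·1000·15.8 = 284.4000
total = 1228.3000 + 284.4000

1512.7000 gravity·L


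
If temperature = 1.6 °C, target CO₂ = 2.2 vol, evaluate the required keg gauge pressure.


psi = vols/(0.01821 + 0.09011·e^(−0.04·T)) − 14.695
psi = 2.2/(0.01821 + 0.09011·e^(−0.04·1.6)) − 14.695

6.7196 psi


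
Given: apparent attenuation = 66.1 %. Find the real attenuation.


RA = AA · 0.8192
RA = 66.1 · 0.8192

54.1491 %


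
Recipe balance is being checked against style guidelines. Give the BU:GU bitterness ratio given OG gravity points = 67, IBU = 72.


BU:GU = IBU / OG_points
BU:GU = 72 / 67

1.0746


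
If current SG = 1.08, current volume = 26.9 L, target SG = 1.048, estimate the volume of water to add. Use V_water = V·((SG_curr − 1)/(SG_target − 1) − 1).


V_water = 26.9·((1.08 − 1)/(1.048 − 1) − 1)

17.9333 L


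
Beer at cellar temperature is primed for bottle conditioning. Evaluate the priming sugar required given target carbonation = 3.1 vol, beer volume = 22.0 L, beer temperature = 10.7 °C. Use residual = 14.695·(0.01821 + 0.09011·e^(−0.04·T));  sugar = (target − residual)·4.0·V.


residual = 14.695·(0.01821 + 0.09011·e^(−0.04·10.7)) = 1.1307
sugar = (3.1 − 1.1307)·4.0·22.0

173.2982 g


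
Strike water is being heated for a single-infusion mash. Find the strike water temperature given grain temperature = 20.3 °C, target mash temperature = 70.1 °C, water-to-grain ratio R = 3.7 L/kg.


T_strike = (0.41/R)·(T_mash − T_grain) + T_mash
T_strike = (0.41/3.7)·(70.1 − 20.3) + 70.1

75.6184 °C


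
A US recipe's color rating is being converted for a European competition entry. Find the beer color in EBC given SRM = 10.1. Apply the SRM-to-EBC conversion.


EBC = SRM · 1.97
EBC = 10.1 · 1.97

19.8970 EBC


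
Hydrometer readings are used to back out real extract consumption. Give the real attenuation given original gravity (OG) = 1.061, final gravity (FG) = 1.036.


AA = (OG−FG)/(OG−1)·100;  RA = AA·0.8192
AA = (1.061 − 1.036)/(1.061 − 1)·100 = 40.9836
RA = 40.9836·0.8192

33.5738 %


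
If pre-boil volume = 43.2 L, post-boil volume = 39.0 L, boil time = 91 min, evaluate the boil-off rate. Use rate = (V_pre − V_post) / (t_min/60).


rate = (43.2 − 39.0) / (91/60)

2.7692 L/hr


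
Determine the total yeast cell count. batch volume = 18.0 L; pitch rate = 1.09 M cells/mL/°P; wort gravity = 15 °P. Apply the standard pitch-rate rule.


cells (billions) = rate · V_L · °P
cells = 1.09 · 18.0 · 15

294.3000 billion cells


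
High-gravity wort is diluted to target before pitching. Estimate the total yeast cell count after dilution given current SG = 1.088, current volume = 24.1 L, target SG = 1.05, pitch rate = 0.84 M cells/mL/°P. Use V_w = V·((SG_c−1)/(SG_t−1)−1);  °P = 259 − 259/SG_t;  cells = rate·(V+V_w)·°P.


V_w = 24.1·((1.088−1)/(1.05−1)−1) = 18.3160
V_final = 24.1 + 18.3160 = 42.4160
°P = 259 − 259/1.05 = 12.3333
cells = 0.84·42.4160·12.3333

439.4298 billion cells
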